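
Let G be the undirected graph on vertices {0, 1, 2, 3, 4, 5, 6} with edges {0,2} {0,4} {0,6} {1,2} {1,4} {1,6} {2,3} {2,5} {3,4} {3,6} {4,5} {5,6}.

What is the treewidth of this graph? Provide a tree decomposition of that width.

Every bag has size at most 4, so the width is 4 − 1 = 3 and tw(G) ≤ 3. For the lower bound: the 4 vertex sets {2,3}, {0,4}, {6}, {1} are disjoint, each induces a connected subgraph, and every pair is joined by at least one edge of G. Contracting each set to a single vertex therefore yields K_{4} as a minor, and since treewidth is minor-monotone, tw(G) ≥ tw(K_{4}) = 3. Combining the bounds, tw(G) = 3.

Treewidth 3.
Bags: B1 = {2, 3, 4, 6}  B2 = {0, 2, 4, 6}  B3 = {1, 2, 4, 6}  B4 = {2, 4, 5, 6}
Tree: B1–B2, B2–B3, B3–B4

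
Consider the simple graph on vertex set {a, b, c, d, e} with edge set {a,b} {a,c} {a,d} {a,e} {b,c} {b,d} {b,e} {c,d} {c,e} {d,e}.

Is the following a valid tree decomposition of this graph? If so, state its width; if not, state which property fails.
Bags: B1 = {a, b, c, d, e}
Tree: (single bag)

Vertex coverage: the bags together contain {a, b, c, d, e}, the full vertex set. Edge coverage: each edge of G has both endpoints in at least one bag. Running intersection: for every vertex, the bags containing it form a connected subtree. All three properties hold, so this is a valid tree decomposition of width max|bag| − 1 = 4, and hence tw(G) ≤ 4.

Yes; width 4.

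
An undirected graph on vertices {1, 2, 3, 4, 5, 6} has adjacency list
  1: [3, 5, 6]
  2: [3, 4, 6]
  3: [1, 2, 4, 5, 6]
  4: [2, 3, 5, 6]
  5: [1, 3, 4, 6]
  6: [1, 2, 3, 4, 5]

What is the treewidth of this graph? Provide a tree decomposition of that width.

The largest bag has 4 vertices, giving width 3; this decomposition certifies tw(G) ≤ 3. On the other hand G contains the 4-clique {1, 3, 5, 6}. A clique must lie in a single bag of any decomposition, so no decomposition can have width below 3. Hence tw(G) = 3 exactly.

Treewidth 3.
One optimal decomposition is:
Bags: B1 = {3, 4, 5, 6}  B2 = {2, 3, 4, 6}  B3 = {1, 3, 5, 6}
Tree: B1–B2, B1–B3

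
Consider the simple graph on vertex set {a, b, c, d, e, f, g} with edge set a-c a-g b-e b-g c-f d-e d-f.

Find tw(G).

A width-2 tree decomposition is:
Bags: B1 = {c, d, f}  B2 = {c, d, e}  B3 = {b, c, e}  B4 = {b, c, g}  B5 = {a, c, g}
Tree: B1–B2, B2–B3, B3–B4, B4–B5
Every bag has size at most 3, so the width is 3 − 1 = 2 and tw(G) ≤ 2. Since c–f–d–e–b–g–a–c is a cycle in G, G is not acyclic. Forests are exactly the graphs of treewidth ≤ 1, so tw(G) ≥ 2. Therefore the treewidth is 2.

2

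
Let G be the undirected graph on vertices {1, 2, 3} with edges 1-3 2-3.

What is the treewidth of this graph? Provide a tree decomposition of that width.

Treewidth 1.
One optimal decomposition is:
Bags: B1 = {1, 3}  B2 = {2, 3}
Tree: B1–B2

Each bag holds 2 vertices, so the decomposition has width 1, which upper-bounds the treewidth. Since G has at least one edge (e.g. 3–1), it is not an edgeless graph, so tw(G) ≥ 1. Combining the bounds, tw(G) = 1.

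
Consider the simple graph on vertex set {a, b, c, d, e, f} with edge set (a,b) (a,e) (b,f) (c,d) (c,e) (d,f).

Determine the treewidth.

A width-2 tree decomposition is:
Bags: B1 = {c, d, f}  B2 = {c, e, f}  B3 = {a, e, f}  B4 = {a, b, f}
Tree: B1–B2, B2–B3, B3–B4
The largest bag has 3 vertices, giving width 2; this decomposition certifies tw(G) ≤ 2. For the lower bound, G contains the cycle f–d–c–e–a–b–f, so G is not a forest; only forests have treewidth ≤ 1, hence tw(G) ≥ 2. Hence tw(G) = 2 exactly.

2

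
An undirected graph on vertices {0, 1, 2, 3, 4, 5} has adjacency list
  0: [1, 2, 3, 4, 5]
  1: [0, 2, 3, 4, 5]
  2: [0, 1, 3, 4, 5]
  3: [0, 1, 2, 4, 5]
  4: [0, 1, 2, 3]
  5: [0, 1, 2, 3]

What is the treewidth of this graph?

A width-4 tree decomposition is:
Bags: B1 = {0, 1, 2, 3, 5}  B2 = {0, 1, 2, 3, 4}
Tree: B1–B2
Each bag holds 5 vertices, so the decomposition has width 4, which upper-bounds the treewidth. On the other hand G contains the 5-clique {0, 1, 2, 3, 4}. A clique must lie in a single bag of any decomposition, so no decomposition can have width below 4. The upper and lower bounds meet at 4, so that is the treewidth.

4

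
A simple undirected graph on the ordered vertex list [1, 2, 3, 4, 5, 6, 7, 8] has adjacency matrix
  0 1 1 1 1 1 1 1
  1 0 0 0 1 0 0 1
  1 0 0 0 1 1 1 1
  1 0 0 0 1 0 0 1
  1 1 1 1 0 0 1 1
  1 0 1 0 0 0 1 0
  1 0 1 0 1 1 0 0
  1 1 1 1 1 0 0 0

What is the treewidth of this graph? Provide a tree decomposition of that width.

Treewidth 3.
Bags: B1 = {1, 3, 5, 7}  B2 = {1, 3, 5, 8}  B3 = {1, 4, 5, 8}  B4 = {1, 3, 6, 7}  B5 = {1, 2, 5, 8}
Tree: B1–B2, B2–B3, B1–B4, B2–B5

Each bag holds 4 vertices, so the decomposition has width 3, which upper-bounds the treewidth. On the other hand G contains the 4-clique {1, 2, 5, 8}. A clique must lie in a single bag of any decomposition, so no decomposition can have width below 3. The upper and lower bounds meet at 3, so that is the treewidth.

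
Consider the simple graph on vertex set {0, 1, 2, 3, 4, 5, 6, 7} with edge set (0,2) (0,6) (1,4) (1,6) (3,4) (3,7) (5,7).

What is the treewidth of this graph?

A width-1 tree decomposition is:
Bags: B1 = {0, 2}  B2 = {0, 6}  B3 = {1, 6}  B4 = {1, 4}  B5 = {3, 4}  B6 = {3, 7}  B7 = {5, 7}
Tree: B1–B2, B2–B3, B3–B4, B4–B5, B5–B6, B6–B7
Every bag has size at most 2, so the width is 2 − 1 = 1 and tw(G) ≤ 1. Since G has at least one edge (e.g. 2–0), it is not an edgeless graph, so tw(G) ≥ 1. Hence tw(G) = 1 exactly.

1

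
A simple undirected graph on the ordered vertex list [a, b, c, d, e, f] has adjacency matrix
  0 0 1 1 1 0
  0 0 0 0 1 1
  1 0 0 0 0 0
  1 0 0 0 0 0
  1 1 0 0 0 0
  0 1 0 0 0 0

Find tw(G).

A width-1 tree decomposition is:
Bags: B1 = {b, e}  B2 = {a, e}  B3 = {a, c}  B4 = {a, d}  B5 = {b, f}
Tree: B1–B2, B2–B3, B2–B4, B1–B5
Every bag has size at most 2, so the width is 2 − 1 = 1 and tw(G) ≤ 1. G has an edge, so its treewidth is at least 1. Hence tw(G) = 1 exactly.

1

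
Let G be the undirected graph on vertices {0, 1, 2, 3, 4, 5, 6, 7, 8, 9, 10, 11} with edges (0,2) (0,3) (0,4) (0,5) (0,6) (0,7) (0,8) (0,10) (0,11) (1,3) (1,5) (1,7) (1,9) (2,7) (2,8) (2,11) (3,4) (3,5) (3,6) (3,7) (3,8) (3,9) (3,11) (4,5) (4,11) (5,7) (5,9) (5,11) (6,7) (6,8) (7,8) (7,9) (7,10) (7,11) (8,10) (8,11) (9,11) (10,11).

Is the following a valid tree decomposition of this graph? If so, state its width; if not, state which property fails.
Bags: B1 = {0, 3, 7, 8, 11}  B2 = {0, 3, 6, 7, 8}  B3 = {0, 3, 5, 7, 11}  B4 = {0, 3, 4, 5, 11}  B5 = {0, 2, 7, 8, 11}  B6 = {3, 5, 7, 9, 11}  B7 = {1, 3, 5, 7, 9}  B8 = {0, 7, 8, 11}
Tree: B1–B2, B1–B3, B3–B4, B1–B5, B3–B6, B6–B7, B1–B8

No — vertex 10 appears in no bag.

A tree decomposition must satisfy three properties: every vertex lies in some bag; for every edge, both endpoints lie together in some bag; and for every vertex, the bags containing it form a connected subtree. Here vertex 10 appears in no bag, so the decomposition is invalid.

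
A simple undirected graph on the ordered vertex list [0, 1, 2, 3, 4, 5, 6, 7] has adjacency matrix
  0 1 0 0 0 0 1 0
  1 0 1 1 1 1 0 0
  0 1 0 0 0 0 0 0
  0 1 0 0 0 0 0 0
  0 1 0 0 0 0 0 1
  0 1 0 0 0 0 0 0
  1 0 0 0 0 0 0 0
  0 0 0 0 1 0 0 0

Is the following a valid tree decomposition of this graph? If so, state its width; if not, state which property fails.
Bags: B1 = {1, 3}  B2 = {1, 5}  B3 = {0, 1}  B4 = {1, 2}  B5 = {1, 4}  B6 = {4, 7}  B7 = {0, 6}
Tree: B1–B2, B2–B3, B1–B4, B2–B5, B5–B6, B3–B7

Every vertex of G appears in some bag (union = {0, 1, 2, 3, 4, 5, 6, 7}); every edge is covered by a bag; and for each vertex v the set of bags containing v is connected in the bag tree. The decomposition is therefore valid. The largest bag has 2 vertices, so the width is 1.

Yes; width 1.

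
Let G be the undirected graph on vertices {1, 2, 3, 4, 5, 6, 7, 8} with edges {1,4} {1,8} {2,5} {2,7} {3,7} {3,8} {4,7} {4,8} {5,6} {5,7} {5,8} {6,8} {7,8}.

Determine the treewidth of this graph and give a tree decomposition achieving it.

Treewidth 2.
One optimal decomposition is:
Bags: B1 = {5, 7, 8}  B2 = {4, 7, 8}  B3 = {3, 7, 8}  B4 = {5, 6, 8}  B5 = {1, 4, 8}  B6 = {2, 5, 7}
Tree: B1–B2, B2–B3, B1–B4, B2–B5, B1–B6

Every bag has size at most 3, so the width is 3 − 1 = 2 and tw(G) ≤ 2. On the other hand G contains the 3-clique {1, 4, 8}. A clique must lie in a single bag of any decomposition, so no decomposition can have width below 2. Therefore the treewidth is 2.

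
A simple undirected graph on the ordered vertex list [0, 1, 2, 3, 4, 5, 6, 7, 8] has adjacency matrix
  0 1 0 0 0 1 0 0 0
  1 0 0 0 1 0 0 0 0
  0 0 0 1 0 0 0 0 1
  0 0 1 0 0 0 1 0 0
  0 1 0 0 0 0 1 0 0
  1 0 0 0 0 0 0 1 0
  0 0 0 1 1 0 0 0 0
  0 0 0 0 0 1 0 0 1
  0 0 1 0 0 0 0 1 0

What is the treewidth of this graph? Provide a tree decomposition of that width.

Treewidth 2.
Bags: B1 = {5, 7, 8}  B2 = {0, 5, 8}  B3 = {0, 1, 8}  B4 = {1, 4, 8}  B5 = {4, 6, 8}  B6 = {3, 6, 8}  B7 = {2, 3, 8}
Tree: B1–B2, B2–B3, B3–B4, B4–B5, B5–B6, B6–B7

Each bag holds 3 vertices, so the decomposition has width 2, which upper-bounds the treewidth. Since 8–7–5–0–1–4–6–3–2–8 is a cycle in G, G is not acyclic. Forests are exactly the graphs of treewidth ≤ 1, so tw(G) ≥ 2. The upper and lower bounds meet at 2, so that is the treewidth.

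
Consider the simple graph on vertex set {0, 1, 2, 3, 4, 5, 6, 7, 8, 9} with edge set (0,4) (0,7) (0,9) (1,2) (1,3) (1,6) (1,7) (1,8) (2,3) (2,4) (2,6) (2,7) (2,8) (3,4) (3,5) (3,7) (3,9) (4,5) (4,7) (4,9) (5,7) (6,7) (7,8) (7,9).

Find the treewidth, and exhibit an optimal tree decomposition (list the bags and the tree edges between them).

Treewidth 3.
Bags: B1 = {0, 4, 7, 9}  B2 = {3, 4, 7, 9}  B3 = {2, 3, 4, 7}  B4 = {1, 2, 3, 7}  B5 = {1, 2, 6, 7}  B6 = {1, 2, 7, 8}  B7 = {3, 4, 5, 7}
Tree: B1–B2, B2–B3, B3–B4, B4–B5, B5–B6, B2–B7

The largest bag has 4 vertices, giving width 3; this decomposition certifies tw(G) ≤ 3. Conversely, {0, 4, 7, 9} is a clique of size 4, and the vertices of any clique must share a bag in every tree decomposition; so some bag has ≥ 4 vertices and tw(G) ≥ 3. Hence tw(G) = 3 exactly.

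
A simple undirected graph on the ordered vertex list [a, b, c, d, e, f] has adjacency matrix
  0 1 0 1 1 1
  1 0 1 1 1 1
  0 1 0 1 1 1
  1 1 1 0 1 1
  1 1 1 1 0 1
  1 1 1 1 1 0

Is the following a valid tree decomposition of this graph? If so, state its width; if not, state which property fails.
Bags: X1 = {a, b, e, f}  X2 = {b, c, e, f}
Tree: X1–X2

No — vertex d appears in no bag.

A tree decomposition must satisfy three properties: every vertex lies in some bag; for every edge, both endpoints lie together in some bag; and for every vertex, the bags containing it form a connected subtree. Here vertex d appears in no bag, so the decomposition is invalid.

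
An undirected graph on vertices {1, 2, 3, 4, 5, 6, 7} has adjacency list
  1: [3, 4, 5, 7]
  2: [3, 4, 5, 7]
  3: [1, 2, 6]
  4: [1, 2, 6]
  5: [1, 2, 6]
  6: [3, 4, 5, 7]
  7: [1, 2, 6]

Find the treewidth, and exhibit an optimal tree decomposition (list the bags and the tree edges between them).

Treewidth 3.
One optimal decomposition is:
Bags: B1 = {1, 2, 5, 6}  B2 = {1, 2, 4, 6}  B3 = {1, 2, 6, 7}  B4 = {1, 2, 3, 6}
Tree: B1–B2, B2–B3, B3–B4

Each bag holds 4 vertices, so the decomposition has width 3, which upper-bounds the treewidth. For the lower bound: the 4 vertex sets {1,5}, {4,6}, {2}, {7} are disjoint, each induces a connected subgraph, and every pair is joined by at least one edge of G. Contracting each set to a single vertex therefore yields K_{4} as a minor, and since treewidth is minor-monotone, tw(G) ≥ tw(K_{4}) = 3. Combining the bounds, tw(G) = 3.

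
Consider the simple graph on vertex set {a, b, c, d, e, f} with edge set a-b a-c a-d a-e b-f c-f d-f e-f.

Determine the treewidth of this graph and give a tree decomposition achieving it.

The largest bag has 3 vertices, giving width 2; this decomposition certifies tw(G) ≤ 2. For the lower bound, G contains the cycle b–a–d–f–b, so G is not a forest; only forests have treewidth ≤ 1, hence tw(G) ≥ 2. Therefore the treewidth is 2.

Treewidth 2.
Bags: B1 = {a, b, f}  B2 = {a, d, f}  B3 = {a, c, f}  B4 = {a, e, f}
Tree: B1–B2, B2–B3, B3–B4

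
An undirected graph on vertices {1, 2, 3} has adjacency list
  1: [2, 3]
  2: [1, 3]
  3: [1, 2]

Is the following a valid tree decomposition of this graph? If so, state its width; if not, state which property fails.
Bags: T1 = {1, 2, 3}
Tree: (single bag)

Vertex coverage: the bags together contain {1, 2, 3}, the full vertex set. Edge coverage: each edge of G has both endpoints in at least one bag. Running intersection: for every vertex, the bags containing it form a connected subtree. All three properties hold, so this is a valid tree decomposition of width max|bag| − 1 = 2, and hence tw(G) ≤ 2.

Yes; width 2.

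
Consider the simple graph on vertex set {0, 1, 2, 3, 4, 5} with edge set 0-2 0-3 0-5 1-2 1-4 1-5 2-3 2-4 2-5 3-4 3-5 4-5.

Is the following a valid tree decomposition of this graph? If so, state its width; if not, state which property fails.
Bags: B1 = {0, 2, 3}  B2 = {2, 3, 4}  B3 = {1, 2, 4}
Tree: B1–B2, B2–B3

A tree decomposition must satisfy three properties: every vertex lies in some bag; for every edge, both endpoints lie together in some bag; and for every vertex, the bags containing it form a connected subtree. Here vertex 5 appears in no bag, so the decomposition is invalid.

No — vertex 5 appears in no bag.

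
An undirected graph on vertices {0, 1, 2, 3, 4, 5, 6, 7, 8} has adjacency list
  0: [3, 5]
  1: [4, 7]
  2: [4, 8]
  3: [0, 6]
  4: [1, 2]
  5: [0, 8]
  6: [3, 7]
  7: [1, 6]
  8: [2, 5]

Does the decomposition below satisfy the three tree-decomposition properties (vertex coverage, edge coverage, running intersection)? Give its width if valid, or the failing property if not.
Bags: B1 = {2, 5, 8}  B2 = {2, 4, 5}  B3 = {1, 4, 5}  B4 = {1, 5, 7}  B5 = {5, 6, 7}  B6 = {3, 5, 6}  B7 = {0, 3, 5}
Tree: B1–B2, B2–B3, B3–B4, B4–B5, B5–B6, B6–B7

Every vertex of G appears in some bag (union = {0, 1, 2, 3, 4, 5, 6, 7, 8}); every edge is covered by a bag; and for each vertex v the set of bags containing v is connected in the bag tree. The decomposition is therefore valid. The largest bag has 3 vertices, so the width is 2.

Yes; width 2.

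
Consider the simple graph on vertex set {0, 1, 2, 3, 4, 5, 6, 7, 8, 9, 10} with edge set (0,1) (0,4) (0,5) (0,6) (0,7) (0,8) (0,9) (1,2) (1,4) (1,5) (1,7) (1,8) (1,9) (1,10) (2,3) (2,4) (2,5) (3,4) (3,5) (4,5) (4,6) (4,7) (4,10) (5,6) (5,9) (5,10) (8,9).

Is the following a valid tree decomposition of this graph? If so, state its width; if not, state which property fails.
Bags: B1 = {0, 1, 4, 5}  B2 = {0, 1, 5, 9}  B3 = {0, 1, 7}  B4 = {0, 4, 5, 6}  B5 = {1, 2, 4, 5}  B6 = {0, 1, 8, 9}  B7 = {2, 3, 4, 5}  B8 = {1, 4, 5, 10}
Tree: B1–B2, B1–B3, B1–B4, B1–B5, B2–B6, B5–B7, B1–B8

A tree decomposition must satisfy three properties: every vertex lies in some bag; for every edge, both endpoints lie together in some bag; and for every vertex, the bags containing it form a connected subtree. Here edge (4,7) lies in no bag, so the decomposition is invalid.

No — edge (4,7) lies in no bag.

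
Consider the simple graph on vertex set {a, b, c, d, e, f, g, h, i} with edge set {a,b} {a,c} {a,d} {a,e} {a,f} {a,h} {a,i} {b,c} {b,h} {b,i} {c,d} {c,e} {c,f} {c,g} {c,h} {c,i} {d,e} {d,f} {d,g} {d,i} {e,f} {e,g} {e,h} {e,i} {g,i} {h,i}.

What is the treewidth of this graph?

A width-4 tree decomposition is:
Bags: B1 = {c, d, e, g, i}  B2 = {a, c, d, e, i}  B3 = {a, c, d, e, f}  B4 = {a, c, e, h, i}  B5 = {a, b, c, h, i}
Tree: B1–B2, B2–B3, B2–B4, B4–B5
The largest bag has 5 vertices, giving width 4; this decomposition certifies tw(G) ≤ 4. For the lower bound, the 5 vertices {a, c, d, e, f} are pairwise adjacent, and any tree decomposition puts a clique entirely inside one bag — forcing width ≥ 4. Combining the bounds, tw(G) = 4.

4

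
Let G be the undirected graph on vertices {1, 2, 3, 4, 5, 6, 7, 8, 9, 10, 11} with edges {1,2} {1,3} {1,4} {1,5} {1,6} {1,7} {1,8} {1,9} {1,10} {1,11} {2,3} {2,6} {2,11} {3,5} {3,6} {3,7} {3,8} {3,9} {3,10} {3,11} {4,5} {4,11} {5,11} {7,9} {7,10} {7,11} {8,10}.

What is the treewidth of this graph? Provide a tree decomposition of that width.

Every bag has size at most 4, so the width is 4 − 1 = 3 and tw(G) ≤ 3. On the other hand G contains the 4-clique {1, 2, 3, 11}. A clique must lie in a single bag of any decomposition, so no decomposition can have width below 3. Therefore the treewidth is 3.

Treewidth 3.
One optimal decomposition is:
Bags: B1 = {1, 3, 7, 11}  B2 = {1, 3, 7, 10}  B3 = {1, 2, 3, 11}  B4 = {1, 2, 3, 6}  B5 = {1, 3, 8, 10}  B6 = {1, 3, 5, 11}  B7 = {1, 3, 7, 9}  B8 = {1, 4, 5, 11}
Tree: B1–B2, B1–B3, B3–B4, B2–B5, B1–B6, B1–B7, B6–B8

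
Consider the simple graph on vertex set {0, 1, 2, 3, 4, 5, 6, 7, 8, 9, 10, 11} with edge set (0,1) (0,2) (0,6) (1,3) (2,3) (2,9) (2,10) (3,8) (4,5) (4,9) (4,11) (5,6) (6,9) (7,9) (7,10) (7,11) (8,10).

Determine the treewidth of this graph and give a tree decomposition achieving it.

Every bag has size at most 4, so the width is 4 − 1 = 3 and tw(G) ≤ 3. For the lower bound: the 4 vertex sets {4,5,11}, {6}, {9}, {0,2,7,10} are disjoint, each induces a connected subgraph, and every pair is joined by at least one edge of G. Contracting each set to a single vertex therefore yields K_{4} as a minor, and since treewidth is minor-monotone, tw(G) ≥ tw(K_{4}) = 3. Hence tw(G) = 3 exactly.

Treewidth 3.
One such decomposition:
Bags: B1 = {4, 5, 6, 11}  B2 = {4, 6, 9, 11}  B3 = {6, 7, 9, 11}  B4 = {0, 6, 7, 9}  B5 = {0, 2, 7, 9}  B6 = {0, 2, 7, 10}  B7 = {0, 1, 2, 10}  B8 = {1, 2, 3, 10}  B9 = {1, 3, 8, 10}
Tree: B1–B2, B2–B3, B3–B4, B4–B5, B5–B6, B6–B7, B7–B8, B8–B9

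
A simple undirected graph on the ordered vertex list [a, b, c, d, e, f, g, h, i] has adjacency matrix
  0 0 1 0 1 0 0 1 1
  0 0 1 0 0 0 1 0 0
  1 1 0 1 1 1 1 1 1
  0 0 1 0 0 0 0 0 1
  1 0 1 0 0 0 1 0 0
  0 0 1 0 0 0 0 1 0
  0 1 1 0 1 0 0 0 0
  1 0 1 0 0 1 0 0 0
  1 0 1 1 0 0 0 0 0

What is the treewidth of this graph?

A width-2 tree decomposition is:
Bags: B1 = {a, c, h}  B2 = {a, c, e}  B3 = {c, f, h}  B4 = {a, c, i}  B5 = {c, e, g}  B6 = {b, c, g}  B7 = {c, d, i}
Tree: B1–B2, B1–B3, B2–B4, B2–B5, B5–B6, B4–B7
The largest bag has 3 vertices, giving width 2; this decomposition certifies tw(G) ≤ 2. On the other hand G contains the 3-clique {c, d, i}. A clique must lie in a single bag of any decomposition, so no decomposition can have width below 2. Hence tw(G) = 2 exactly.

2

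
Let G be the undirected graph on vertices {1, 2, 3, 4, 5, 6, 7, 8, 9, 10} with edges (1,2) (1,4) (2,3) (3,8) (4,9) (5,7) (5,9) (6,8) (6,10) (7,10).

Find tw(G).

A width-2 tree decomposition is:
Bags: B1 = {3, 6, 8}  B2 = {2, 3, 6}  B3 = {1, 2, 6}  B4 = {1, 4, 6}  B5 = {4, 6, 9}  B6 = {5, 6, 9}  B7 = {5, 6, 7}  B8 = {6, 7, 10}
Tree: B1–B2, B2–B3, B3–B4, B4–B5, B5–B6, B6–B7, B7–B8
Each bag holds 3 vertices, so the decomposition has width 2, which upper-bounds the treewidth. The edges 6–8–3–2–1–4–9–5–7–10–6 form a cycle, so G is not a tree and its treewidth is at least 2. Hence tw(G) = 2 exactly.

2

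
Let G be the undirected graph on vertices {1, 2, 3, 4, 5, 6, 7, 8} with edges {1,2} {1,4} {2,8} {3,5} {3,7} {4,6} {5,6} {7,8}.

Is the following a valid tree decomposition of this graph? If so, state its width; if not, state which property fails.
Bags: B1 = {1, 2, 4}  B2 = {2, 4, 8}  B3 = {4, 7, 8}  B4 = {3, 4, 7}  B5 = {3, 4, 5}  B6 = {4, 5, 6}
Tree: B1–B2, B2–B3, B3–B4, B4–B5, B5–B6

Yes; width 2.

Every vertex of G appears in some bag (union = {1, 2, 3, 4, 5, 6, 7, 8}); every edge is covered by a bag; and for each vertex v the set of bags containing v is connected in the bag tree. The decomposition is therefore valid. The largest bag has 3 vertices, so the width is 2.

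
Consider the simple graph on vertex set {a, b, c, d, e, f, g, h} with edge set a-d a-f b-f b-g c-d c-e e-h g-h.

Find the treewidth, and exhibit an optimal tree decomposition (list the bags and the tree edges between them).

The largest bag has 3 vertices, giving width 2; this decomposition certifies tw(G) ≤ 2. For the lower bound, G contains the cycle c–e–h–g–b–f–a–d–c, so G is not a forest; only forests have treewidth ≤ 1, hence tw(G) ≥ 2. The upper and lower bounds meet at 2, so that is the treewidth.

Treewidth 2.
One optimal decomposition is:
Bags: B1 = {c, e, h}  B2 = {c, g, h}  B3 = {b, c, g}  B4 = {b, c, f}  B5 = {a, c, f}  B6 = {a, c, d}
Tree: B1–B2, B2–B3, B3–B4, B4–B5, B5–B6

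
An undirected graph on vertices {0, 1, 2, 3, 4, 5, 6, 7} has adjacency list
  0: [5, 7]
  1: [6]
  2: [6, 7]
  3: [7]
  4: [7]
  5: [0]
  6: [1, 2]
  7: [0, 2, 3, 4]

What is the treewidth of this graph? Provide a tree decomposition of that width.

Every bag has size at most 2, so the width is 2 − 1 = 1 and tw(G) ≤ 1. Any graph with an edge has treewidth ≥ 1, and G has the edge 2–7. The upper and lower bounds meet at 1, so that is the treewidth.

Treewidth 1.
One such decomposition:
Bags: B1 = {2, 7}  B2 = {0, 7}  B3 = {2, 6}  B4 = {1, 6}  B5 = {4, 7}  B6 = {3, 7}  B7 = {0, 5}
Tree: B1–B2, B1–B3, B3–B4, B2–B5, B1–B6, B2–B7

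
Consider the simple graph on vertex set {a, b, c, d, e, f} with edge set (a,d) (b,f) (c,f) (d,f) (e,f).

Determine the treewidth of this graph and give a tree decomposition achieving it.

Treewidth 1.
One such decomposition:
Bags: B1 = {d, f}  B2 = {e, f}  B3 = {b, f}  B4 = {a, d}  B5 = {c, f}
Tree: B1–B2, B2–B3, B1–B4, B2–B5

Every bag has size at most 2, so the width is 2 − 1 = 1 and tw(G) ≤ 1. G has an edge, so its treewidth is at least 1. The upper and lower bounds meet at 1, so that is the treewidth.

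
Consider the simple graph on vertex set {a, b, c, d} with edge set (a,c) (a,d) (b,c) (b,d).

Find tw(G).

A width-2 tree decomposition is:
Bags: B1 = {a, c, d}  B2 = {b, c, d}
Tree: B1–B2
The largest bag has 3 vertices, giving width 2; this decomposition certifies tw(G) ≤ 2. For the lower bound, G contains the cycle d–a–c–b–d, so G is not a forest; only forests have treewidth ≤ 1, hence tw(G) ≥ 2. The upper and lower bounds meet at 2, so that is the treewidth.

2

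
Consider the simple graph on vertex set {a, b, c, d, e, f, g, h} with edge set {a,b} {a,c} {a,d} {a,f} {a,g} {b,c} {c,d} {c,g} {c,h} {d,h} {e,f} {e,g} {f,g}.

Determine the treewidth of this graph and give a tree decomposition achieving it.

Treewidth 2.
One optimal decomposition is:
Bags: B1 = {a, c, d}  B2 = {c, d, h}  B3 = {a, c, g}  B4 = {a, f, g}  B5 = {e, f, g}  B6 = {a, b, c}
Tree: B1–B2, B1–B3, B3–B4, B4–B5, B1–B6

Every bag has size at most 3, so the width is 3 − 1 = 2 and tw(G) ≤ 2. For the lower bound, the 3 vertices {e, f, g} are pairwise adjacent, and any tree decomposition puts a clique entirely inside one bag — forcing width ≥ 2. Therefore the treewidth is 2.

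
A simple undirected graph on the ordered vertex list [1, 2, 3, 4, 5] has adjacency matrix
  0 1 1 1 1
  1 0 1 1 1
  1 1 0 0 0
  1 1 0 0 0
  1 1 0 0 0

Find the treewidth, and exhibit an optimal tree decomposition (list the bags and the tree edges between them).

Treewidth 2.
One such decomposition:
Bags: B1 = {1, 2, 5}  B2 = {1, 2, 4}  B3 = {1, 2, 3}
Tree: B1–B2, B2–B3

Every bag has size at most 3, so the width is 3 − 1 = 2 and tw(G) ≤ 2. For the lower bound, the 3 vertices {1, 2, 3} are pairwise adjacent, and any tree decomposition puts a clique entirely inside one bag — forcing width ≥ 2. Therefore the treewidth is 2.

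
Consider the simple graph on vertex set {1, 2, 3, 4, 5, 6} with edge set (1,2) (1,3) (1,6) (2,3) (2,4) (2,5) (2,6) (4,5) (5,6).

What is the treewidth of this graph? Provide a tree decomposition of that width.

Every bag has size at most 3, so the width is 3 − 1 = 2 and tw(G) ≤ 2. On the other hand G contains the 3-clique {1, 2, 3}. A clique must lie in a single bag of any decomposition, so no decomposition can have width below 2. Hence tw(G) = 2 exactly.

Treewidth 2.
Bags: B1 = {2, 5, 6}  B2 = {1, 2, 6}  B3 = {2, 4, 5}  B4 = {1, 2, 3}
Tree: B1–B2, B1–B3, B2–B4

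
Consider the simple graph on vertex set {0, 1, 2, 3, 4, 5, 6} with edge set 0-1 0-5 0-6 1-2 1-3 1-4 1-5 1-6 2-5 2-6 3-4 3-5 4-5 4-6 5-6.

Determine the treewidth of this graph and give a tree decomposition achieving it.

Treewidth 3.
One such decomposition:
Bags: B1 = {1, 2, 5, 6}  B2 = {0, 1, 5, 6}  B3 = {1, 4, 5, 6}  B4 = {1, 3, 4, 5}
Tree: B1–B2, B2–B3, B3–B4

Every bag has size at most 4, so the width is 4 − 1 = 3 and tw(G) ≤ 3. On the other hand G contains the 4-clique {1, 3, 4, 5}. A clique must lie in a single bag of any decomposition, so no decomposition can have width below 3. Therefore the treewidth is 3.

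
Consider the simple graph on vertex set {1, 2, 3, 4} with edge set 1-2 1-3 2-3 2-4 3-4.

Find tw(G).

A width-2 tree decomposition is:
Bags: B1 = {2, 3, 4}  B2 = {1, 2, 3}
Tree: B1–B2
The largest bag has 3 vertices, giving width 2; this decomposition certifies tw(G) ≤ 2. For the lower bound, the 3 vertices {1, 2, 3} are pairwise adjacent, and any tree decomposition puts a clique entirely inside one bag — forcing width ≥ 2. The upper and lower bounds meet at 2, so that is the treewidth.

2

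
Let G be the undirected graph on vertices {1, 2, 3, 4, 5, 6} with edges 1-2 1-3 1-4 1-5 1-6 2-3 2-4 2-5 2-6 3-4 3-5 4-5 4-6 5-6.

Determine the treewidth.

A width-4 tree decomposition is:
Bags: B1 = {1, 2, 4, 5, 6}  B2 = {1, 2, 3, 4, 5}
Tree: B1–B2
The largest bag has 5 vertices, giving width 4; this decomposition certifies tw(G) ≤ 4. On the other hand G contains the 5-clique {1, 2, 3, 4, 5}. A clique must lie in a single bag of any decomposition, so no decomposition can have width below 4. The upper and lower bounds meet at 4, so that is the treewidth.

4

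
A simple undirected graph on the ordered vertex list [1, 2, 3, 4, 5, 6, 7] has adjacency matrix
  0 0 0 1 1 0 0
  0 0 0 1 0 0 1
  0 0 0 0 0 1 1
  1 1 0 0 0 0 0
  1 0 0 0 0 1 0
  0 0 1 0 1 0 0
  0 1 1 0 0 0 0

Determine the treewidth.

2

A width-2 tree decomposition is:
Bags: B1 = {3, 6, 7}  B2 = {5, 6, 7}  B3 = {1, 5, 7}  B4 = {1, 4, 7}  B5 = {2, 4, 7}
Tree: B1–B2, B2–B3, B3–B4, B4–B5
The largest bag has 3 vertices, giving width 2; this decomposition certifies tw(G) ≤ 2. For the lower bound, G contains the cycle 7–3–6–5–1–4–2–7, so G is not a forest; only forests have treewidth ≤ 1, hence tw(G) ≥ 2. Hence tw(G) = 2 exactly.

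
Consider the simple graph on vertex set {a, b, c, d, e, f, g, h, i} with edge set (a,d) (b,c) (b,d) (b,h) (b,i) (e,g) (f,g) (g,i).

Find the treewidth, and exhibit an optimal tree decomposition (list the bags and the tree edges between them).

Treewidth 1.
One optimal decomposition is:
Bags: B1 = {b, c}  B2 = {b, i}  B3 = {b, d}  B4 = {g, i}  B5 = {a, d}  B6 = {f, g}  B7 = {e, g}  B8 = {b, h}
Tree: B1–B2, B1–B3, B2–B4, B3–B5, B4–B6, B4–B7, B1–B8

The largest bag has 2 vertices, giving width 1; this decomposition certifies tw(G) ≤ 1. Since G has at least one edge (e.g. b–c), it is not an edgeless graph, so tw(G) ≥ 1. Combining the bounds, tw(G) = 1.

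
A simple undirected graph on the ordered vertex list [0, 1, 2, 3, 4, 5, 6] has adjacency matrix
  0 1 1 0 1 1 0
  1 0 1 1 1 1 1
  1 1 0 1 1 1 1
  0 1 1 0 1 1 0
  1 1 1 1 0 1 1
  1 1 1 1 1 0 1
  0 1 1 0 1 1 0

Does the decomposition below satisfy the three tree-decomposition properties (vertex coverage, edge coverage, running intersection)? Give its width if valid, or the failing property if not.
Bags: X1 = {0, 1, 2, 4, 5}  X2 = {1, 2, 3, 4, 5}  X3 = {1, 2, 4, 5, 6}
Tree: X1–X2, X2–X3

Yes; width 4.

Every vertex of G appears in some bag (union = {0, 1, 2, 3, 4, 5, 6}); every edge is covered by a bag; and for each vertex v the set of bags containing v is connected in the bag tree. The decomposition is therefore valid. The largest bag has 5 vertices, so the width is 4.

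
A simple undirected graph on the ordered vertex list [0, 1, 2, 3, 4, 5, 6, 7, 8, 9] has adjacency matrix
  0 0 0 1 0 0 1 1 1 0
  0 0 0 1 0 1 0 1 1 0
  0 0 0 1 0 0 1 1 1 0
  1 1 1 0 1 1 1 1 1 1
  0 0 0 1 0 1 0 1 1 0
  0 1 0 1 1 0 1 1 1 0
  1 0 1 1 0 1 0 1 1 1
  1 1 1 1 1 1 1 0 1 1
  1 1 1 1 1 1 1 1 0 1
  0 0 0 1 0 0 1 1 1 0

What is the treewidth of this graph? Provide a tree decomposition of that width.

Every bag has size at most 5, so the width is 5 − 1 = 4 and tw(G) ≤ 4. For the lower bound, the 5 vertices {1, 3, 5, 7, 8} are pairwise adjacent, and any tree decomposition puts a clique entirely inside one bag — forcing width ≥ 4. Therefore the treewidth is 4.

Treewidth 4.
One optimal decomposition is:
Bags: B1 = {0, 3, 6, 7, 8}  B2 = {3, 5, 6, 7, 8}  B3 = {2, 3, 6, 7, 8}  B4 = {3, 4, 5, 7, 8}  B5 = {1, 3, 5, 7, 8}  B6 = {3, 6, 7, 8, 9}
Tree: B1–B2, B2–B3, B2–B4, B2–B5, B3–B6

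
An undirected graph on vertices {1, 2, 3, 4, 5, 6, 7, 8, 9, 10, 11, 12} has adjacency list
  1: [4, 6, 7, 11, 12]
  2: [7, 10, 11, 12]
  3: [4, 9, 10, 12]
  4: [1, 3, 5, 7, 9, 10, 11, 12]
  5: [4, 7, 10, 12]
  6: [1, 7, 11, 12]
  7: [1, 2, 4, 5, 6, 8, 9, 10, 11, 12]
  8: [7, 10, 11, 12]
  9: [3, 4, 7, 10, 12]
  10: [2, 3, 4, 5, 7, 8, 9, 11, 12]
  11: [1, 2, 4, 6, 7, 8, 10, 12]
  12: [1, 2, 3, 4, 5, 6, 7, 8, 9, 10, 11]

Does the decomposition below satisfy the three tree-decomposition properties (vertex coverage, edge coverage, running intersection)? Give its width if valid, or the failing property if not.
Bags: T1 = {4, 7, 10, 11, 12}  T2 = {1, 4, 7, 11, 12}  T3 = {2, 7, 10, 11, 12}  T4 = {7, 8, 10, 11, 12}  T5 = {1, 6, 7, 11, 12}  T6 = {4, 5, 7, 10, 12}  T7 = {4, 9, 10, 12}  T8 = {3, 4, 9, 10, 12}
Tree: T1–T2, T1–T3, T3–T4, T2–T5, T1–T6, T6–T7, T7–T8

No — edge (7,9) lies in no bag.

A tree decomposition must satisfy three properties: every vertex lies in some bag; for every edge, both endpoints lie together in some bag; and for every vertex, the bags containing it form a connected subtree. Here edge (7,9) lies in no bag, so the decomposition is invalid.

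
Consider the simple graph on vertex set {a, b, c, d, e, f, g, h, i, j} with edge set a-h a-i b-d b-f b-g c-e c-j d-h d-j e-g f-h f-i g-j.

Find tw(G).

A width-2 tree decomposition is:
Bags: B1 = {c, e, g}  B2 = {c, g, j}  B3 = {b, g, j}  B4 = {b, d, j}  B5 = {b, d, f}  B6 = {d, f, h}  B7 = {f, h, i}  B8 = {a, h, i}
Tree: B1–B2, B2–B3, B3–B4, B4–B5, B5–B6, B6–B7, B7–B8
Every bag has size at most 3, so the width is 3 − 1 = 2 and tw(G) ≤ 2. Since e–c–j–g–e is a cycle in G, G is not acyclic. Forests are exactly the graphs of treewidth ≤ 1, so tw(G) ≥ 2. Combining the bounds, tw(G) = 2.

2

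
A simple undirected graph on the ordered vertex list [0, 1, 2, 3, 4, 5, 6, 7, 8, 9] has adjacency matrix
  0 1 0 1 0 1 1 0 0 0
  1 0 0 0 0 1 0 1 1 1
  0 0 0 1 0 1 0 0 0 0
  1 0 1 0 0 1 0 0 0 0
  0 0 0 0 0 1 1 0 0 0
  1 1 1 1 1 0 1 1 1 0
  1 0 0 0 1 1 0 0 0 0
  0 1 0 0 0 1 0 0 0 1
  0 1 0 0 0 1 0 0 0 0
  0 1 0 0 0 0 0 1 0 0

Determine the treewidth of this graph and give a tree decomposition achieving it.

Every bag has size at most 3, so the width is 3 − 1 = 2 and tw(G) ≤ 2. For the lower bound, the 3 vertices {1, 7, 9} are pairwise adjacent, and any tree decomposition puts a clique entirely inside one bag — forcing width ≥ 2. Therefore the treewidth is 2.

Treewidth 2.
Bags: B1 = {0, 3, 5}  B2 = {2, 3, 5}  B3 = {0, 1, 5}  B4 = {1, 5, 8}  B5 = {0, 5, 6}  B6 = {1, 5, 7}  B7 = {4, 5, 6}  B8 = {1, 7, 9}
Tree: B1–B2, B1–B3, B3–B4, B3–B5, B3–B6, B5–B7, B6–B8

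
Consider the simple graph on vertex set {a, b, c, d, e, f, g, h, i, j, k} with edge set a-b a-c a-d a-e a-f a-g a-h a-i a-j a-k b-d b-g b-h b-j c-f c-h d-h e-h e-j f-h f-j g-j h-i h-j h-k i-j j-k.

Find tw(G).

A width-3 tree decomposition is:
Bags: B1 = {a, b, h, j}  B2 = {a, f, h, j}  B3 = {a, c, f, h}  B4 = {a, e, h, j}  B5 = {a, h, j, k}  B6 = {a, h, i, j}  B7 = {a, b, d, h}  B8 = {a, b, g, j}
Tree: B1–B2, B2–B3, B1–B4, B4–B5, B1–B6, B1–B7, B1–B8
The largest bag has 4 vertices, giving width 3; this decomposition certifies tw(G) ≤ 3. On the other hand G contains the 4-clique {a, b, g, j}. A clique must lie in a single bag of any decomposition, so no decomposition can have width below 3. Hence tw(G) = 3 exactly.

3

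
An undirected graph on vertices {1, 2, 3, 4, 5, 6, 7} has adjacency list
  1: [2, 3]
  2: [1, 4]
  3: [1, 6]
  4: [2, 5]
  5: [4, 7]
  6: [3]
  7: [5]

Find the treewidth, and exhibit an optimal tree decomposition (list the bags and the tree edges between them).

Each bag holds 2 vertices, so the decomposition has width 1, which upper-bounds the treewidth. Any graph with an edge has treewidth ≥ 1, and G has the edge 6–3. Hence tw(G) = 1 exactly.

Treewidth 1.
One such decomposition:
Bags: B1 = {3, 6}  B2 = {1, 3}  B3 = {1, 2}  B4 = {2, 4}  B5 = {4, 5}  B6 = {5, 7}
Tree: B1–B2, B2–B3, B3–B4, B4–B5, B5–B6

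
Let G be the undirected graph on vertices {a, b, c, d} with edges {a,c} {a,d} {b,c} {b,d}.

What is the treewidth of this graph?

A width-2 tree decomposition is:
Bags: B1 = {b, c, d}  B2 = {a, c, d}
Tree: B1–B2
The largest bag has 3 vertices, giving width 2; this decomposition certifies tw(G) ≤ 2. For the lower bound, G contains the cycle c–b–d–a–c, so G is not a forest; only forests have treewidth ≤ 1, hence tw(G) ≥ 2. Therefore the treewidth is 2.

2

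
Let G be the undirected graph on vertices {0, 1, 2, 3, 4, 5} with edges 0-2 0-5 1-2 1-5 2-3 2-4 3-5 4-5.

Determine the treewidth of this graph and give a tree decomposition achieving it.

Each bag holds 3 vertices, so the decomposition has width 2, which upper-bounds the treewidth. For the lower bound, G contains the cycle 1–2–3–5–1, so G is not a forest; only forests have treewidth ≤ 1, hence tw(G) ≥ 2. Hence tw(G) = 2 exactly.

Treewidth 2.
One optimal decomposition is:
Bags: B1 = {1, 2, 5}  B2 = {2, 3, 5}  B3 = {0, 2, 5}  B4 = {2, 4, 5}
Tree: B1–B2, B2–B3, B3–B4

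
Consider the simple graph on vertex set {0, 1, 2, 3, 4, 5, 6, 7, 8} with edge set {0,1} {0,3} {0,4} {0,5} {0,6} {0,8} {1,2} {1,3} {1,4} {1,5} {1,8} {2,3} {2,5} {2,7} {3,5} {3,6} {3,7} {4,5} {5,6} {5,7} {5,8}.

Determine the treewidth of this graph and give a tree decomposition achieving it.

Every bag has size at most 4, so the width is 4 − 1 = 3 and tw(G) ≤ 3. On the other hand G contains the 4-clique {0, 1, 5, 8}. A clique must lie in a single bag of any decomposition, so no decomposition can have width below 3. The upper and lower bounds meet at 3, so that is the treewidth.

Treewidth 3.
Bags: B1 = {0, 1, 5, 8}  B2 = {0, 1, 3, 5}  B3 = {1, 2, 3, 5}  B4 = {2, 3, 5, 7}  B5 = {0, 1, 4, 5}  B6 = {0, 3, 5, 6}
Tree: B1–B2, B2–B3, B3–B4, B1–B5, B2–B6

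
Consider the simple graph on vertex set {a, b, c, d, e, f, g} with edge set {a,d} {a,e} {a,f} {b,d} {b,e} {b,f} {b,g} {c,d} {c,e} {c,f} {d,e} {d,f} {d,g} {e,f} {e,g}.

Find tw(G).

A width-3 tree decomposition is:
Bags: B1 = {a, d, e, f}  B2 = {c, d, e, f}  B3 = {b, d, e, f}  B4 = {b, d, e, g}
Tree: B1–B2, B1–B3, B3–B4
The largest bag has 4 vertices, giving width 3; this decomposition certifies tw(G) ≤ 3. On the other hand G contains the 4-clique {b, d, e, g}. A clique must lie in a single bag of any decomposition, so no decomposition can have width below 3. Combining the bounds, tw(G) = 3.

3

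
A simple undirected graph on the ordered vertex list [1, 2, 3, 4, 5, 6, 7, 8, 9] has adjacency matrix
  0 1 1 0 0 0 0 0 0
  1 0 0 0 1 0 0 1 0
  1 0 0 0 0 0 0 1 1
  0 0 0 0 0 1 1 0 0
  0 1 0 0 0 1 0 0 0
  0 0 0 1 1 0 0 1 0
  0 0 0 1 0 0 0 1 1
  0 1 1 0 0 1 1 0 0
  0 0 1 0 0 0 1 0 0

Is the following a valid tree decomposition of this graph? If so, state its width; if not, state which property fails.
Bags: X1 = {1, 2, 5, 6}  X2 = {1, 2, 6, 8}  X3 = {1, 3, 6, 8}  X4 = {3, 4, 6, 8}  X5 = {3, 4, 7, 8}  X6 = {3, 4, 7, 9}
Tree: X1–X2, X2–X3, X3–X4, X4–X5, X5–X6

Yes; width 3.

Checking the three conditions: (i) the bags cover all of {1, 2, 3, 4, 5, 6, 7, 8, 9}; (ii) for each edge, some bag contains both endpoints; (iii) the bags containing any fixed vertex form a subtree. All hold, so the decomposition is valid with width 4 − 1 = 3.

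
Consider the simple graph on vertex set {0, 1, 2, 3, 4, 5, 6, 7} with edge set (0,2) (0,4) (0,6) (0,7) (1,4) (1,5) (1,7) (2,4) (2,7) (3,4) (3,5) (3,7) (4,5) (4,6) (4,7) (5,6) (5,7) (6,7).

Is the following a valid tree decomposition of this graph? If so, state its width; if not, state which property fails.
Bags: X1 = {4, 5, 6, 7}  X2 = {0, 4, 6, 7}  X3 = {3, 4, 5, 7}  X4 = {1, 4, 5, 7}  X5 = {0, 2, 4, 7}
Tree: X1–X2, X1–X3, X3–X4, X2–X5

Yes; width 3.

Every vertex of G appears in some bag (union = {0, 1, 2, 3, 4, 5, 6, 7}); every edge is covered by a bag; and for each vertex v the set of bags containing v is connected in the bag tree. The decomposition is therefore valid. The largest bag has 4 vertices, so the width is 3.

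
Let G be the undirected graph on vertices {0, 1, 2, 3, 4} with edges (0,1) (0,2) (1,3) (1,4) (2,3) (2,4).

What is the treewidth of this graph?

2

A width-2 tree decomposition is:
Bags: B1 = {1, 2, 4}  B2 = {1, 2, 3}  B3 = {0, 1, 2}
Tree: B1–B2, B2–B3
The largest bag has 3 vertices, giving width 2; this decomposition certifies tw(G) ≤ 2. The edges 2–4–1–3–2 form a cycle, so G is not a tree and its treewidth is at least 2. Therefore the treewidth is 2.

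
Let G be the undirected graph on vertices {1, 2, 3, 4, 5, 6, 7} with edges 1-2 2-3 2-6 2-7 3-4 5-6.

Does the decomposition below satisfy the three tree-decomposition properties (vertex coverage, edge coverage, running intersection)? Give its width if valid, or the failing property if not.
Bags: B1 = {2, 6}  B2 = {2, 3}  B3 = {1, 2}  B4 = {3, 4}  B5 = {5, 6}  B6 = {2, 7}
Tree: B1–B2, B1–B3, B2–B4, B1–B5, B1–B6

Every vertex of G appears in some bag (union = {1, 2, 3, 4, 5, 6, 7}); every edge is covered by a bag; and for each vertex v the set of bags containing v is connected in the bag tree. The decomposition is therefore valid. The largest bag has 2 vertices, so the width is 1.

Yes; width 1.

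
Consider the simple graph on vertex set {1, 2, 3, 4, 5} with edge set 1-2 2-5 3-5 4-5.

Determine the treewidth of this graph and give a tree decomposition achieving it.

Every bag has size at most 2, so the width is 2 − 1 = 1 and tw(G) ≤ 1. Since G has at least one edge (e.g. 5–3), it is not an edgeless graph, so tw(G) ≥ 1. Combining the bounds, tw(G) = 1.

Treewidth 1.
One such decomposition:
Bags: B1 = {3, 5}  B2 = {4, 5}  B3 = {2, 5}  B4 = {1, 2}
Tree: B1–B2, B1–B3, B3–B4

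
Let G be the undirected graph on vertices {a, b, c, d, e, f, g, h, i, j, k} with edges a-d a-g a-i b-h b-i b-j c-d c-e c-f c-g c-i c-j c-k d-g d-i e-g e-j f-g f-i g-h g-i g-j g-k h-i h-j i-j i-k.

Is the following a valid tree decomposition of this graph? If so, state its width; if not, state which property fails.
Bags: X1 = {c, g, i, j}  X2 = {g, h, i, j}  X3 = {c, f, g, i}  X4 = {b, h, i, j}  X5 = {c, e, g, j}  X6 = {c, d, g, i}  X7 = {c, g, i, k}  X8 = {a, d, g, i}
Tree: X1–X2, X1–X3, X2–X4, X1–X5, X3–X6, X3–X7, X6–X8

Yes; width 3.

Vertex coverage: the bags together contain {a, b, c, d, e, f, g, h, i, j, k}, the full vertex set. Edge coverage: each edge of G has both endpoints in at least one bag. Running intersection: for every vertex, the bags containing it form a connected subtree. All three properties hold, so this is a valid tree decomposition of width max|bag| − 1 = 3, and hence tw(G) ≤ 3.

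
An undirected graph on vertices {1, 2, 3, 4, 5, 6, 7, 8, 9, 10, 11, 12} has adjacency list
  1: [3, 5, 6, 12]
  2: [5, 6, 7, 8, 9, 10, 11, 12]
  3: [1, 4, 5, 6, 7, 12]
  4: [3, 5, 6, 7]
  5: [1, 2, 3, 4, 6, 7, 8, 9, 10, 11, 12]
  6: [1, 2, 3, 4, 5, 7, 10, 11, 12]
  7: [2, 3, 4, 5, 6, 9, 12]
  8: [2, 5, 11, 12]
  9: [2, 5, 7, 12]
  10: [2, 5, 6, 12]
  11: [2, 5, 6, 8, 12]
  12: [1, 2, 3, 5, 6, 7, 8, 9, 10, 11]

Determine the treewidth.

A width-4 tree decomposition is:
Bags: B1 = {3, 5, 6, 7, 12}  B2 = {1, 3, 5, 6, 12}  B3 = {2, 5, 6, 7, 12}  B4 = {2, 5, 6, 11, 12}  B5 = {2, 5, 8, 11, 12}  B6 = {2, 5, 6, 10, 12}  B7 = {2, 5, 7, 9, 12}  B8 = {3, 4, 5, 6, 7}
Tree: B1–B2, B1–B3, B3–B4, B4–B5, B3–B6, B3–B7, B1–B8
Each bag holds 5 vertices, so the decomposition has width 4, which upper-bounds the treewidth. Conversely, {3, 4, 5, 6, 7} is a clique of size 5, and the vertices of any clique must share a bag in every tree decomposition; so some bag has ≥ 5 vertices and tw(G) ≥ 4. Combining the bounds, tw(G) = 4.

4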